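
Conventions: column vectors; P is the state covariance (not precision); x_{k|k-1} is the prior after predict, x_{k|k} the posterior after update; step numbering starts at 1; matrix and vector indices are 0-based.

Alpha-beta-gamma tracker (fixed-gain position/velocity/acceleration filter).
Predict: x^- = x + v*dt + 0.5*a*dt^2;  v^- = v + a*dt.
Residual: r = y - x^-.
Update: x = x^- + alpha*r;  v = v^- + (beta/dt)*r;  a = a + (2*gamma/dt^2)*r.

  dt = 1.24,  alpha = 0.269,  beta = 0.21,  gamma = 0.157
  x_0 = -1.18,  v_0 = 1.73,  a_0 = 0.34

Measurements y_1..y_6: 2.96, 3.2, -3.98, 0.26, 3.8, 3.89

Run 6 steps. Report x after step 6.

step 1: x_pred=1.2266  r=1.7334  x^+=1.6929  v^+=2.4452  a^+=0.6940
step 2: x_pred=5.2584  r=-2.0584  x^+=4.7047  v^+=2.9571  a^+=0.2736
step 3: x_pred=8.5819  r=-12.5619  x^+=5.2027  v^+=1.1690  a^+=-2.2917
step 4: x_pred=4.8904  r=-4.6304  x^+=3.6448  v^+=-2.4569  a^+=-3.2373
step 5: x_pred=-1.8905  r=5.6905  x^+=-0.3598  v^+=-5.5074  a^+=-2.0752
step 6: x_pred=-8.7844  r=12.6744  x^+=-5.3750  v^+=-5.9342  a^+=0.5131

x_post = -5.3750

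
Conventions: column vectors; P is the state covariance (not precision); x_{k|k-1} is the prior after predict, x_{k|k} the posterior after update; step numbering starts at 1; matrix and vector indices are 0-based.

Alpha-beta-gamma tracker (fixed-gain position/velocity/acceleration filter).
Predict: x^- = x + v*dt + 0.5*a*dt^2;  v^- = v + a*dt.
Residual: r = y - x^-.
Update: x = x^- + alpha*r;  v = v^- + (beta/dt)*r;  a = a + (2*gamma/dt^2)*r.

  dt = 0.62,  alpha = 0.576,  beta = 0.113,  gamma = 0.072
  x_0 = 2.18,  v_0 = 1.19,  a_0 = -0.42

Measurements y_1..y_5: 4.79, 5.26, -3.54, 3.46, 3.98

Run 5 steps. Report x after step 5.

step 1: x_pred=2.8371  r=1.9529  x^+=3.9620  v^+=1.2855  a^+=0.3116
step 2: x_pred=4.8189  r=0.4411  x^+=5.0730  v^+=1.5591  a^+=0.4768
step 3: x_pred=6.1313  r=-9.6713  x^+=0.5606  v^+=0.0921  a^+=-3.1461
step 4: x_pred=0.0130  r=3.4470  x^+=1.9985  v^+=-1.2303  a^+=-1.8548
step 5: x_pred=0.8792  r=3.1008  x^+=2.6653  v^+=-1.8151  a^+=-0.6933

x_post = 2.6653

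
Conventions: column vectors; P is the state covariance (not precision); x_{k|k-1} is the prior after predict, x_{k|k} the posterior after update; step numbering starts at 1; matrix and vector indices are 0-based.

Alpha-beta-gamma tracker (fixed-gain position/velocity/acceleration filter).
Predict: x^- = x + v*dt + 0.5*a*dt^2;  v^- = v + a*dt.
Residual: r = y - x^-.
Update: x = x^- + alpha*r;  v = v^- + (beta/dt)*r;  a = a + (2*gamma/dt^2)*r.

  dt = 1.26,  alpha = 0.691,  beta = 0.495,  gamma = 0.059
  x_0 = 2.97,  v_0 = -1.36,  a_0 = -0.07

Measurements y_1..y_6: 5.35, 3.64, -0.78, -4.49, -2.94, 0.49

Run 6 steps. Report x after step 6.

x_post = -1.7121

step 1: x_pred=1.2008  r=4.1492  x^+=4.0679  v^+=0.1818  a^+=0.2384
step 2: x_pred=4.4862  r=-0.8462  x^+=3.9015  v^+=0.1497  a^+=0.1755
step 3: x_pred=4.2295  r=-5.0095  x^+=0.7679  v^+=-1.5971  a^+=-0.1968
step 4: x_pred=-1.4007  r=-3.0893  x^+=-3.5354  v^+=-3.0588  a^+=-0.4265
step 5: x_pred=-7.7280  r=4.7880  x^+=-4.4195  v^+=-1.7151  a^+=-0.0706
step 6: x_pred=-6.6366  r=7.1266  x^+=-1.7121  v^+=0.9957  a^+=0.4591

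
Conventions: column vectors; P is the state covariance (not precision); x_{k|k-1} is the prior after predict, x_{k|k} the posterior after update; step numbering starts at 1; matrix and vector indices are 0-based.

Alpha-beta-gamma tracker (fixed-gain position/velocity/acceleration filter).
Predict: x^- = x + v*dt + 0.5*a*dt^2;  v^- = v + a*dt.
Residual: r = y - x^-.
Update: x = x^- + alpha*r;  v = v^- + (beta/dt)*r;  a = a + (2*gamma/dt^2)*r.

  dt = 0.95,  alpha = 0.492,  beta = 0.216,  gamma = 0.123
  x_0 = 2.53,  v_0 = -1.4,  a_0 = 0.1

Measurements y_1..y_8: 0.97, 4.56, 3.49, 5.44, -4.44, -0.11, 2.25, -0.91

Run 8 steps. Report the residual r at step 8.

step 1: x_pred=1.2451  r=-0.2751  x^+=1.1098  v^+=-1.3676  a^+=0.0250
step 2: x_pred=-0.1781  r=4.7381  x^+=2.1530  v^+=-0.2665  a^+=1.3165
step 3: x_pred=2.4939  r=0.9961  x^+=2.9840  v^+=1.2107  a^+=1.5880
step 4: x_pred=4.8507  r=0.5893  x^+=5.1406  v^+=2.8533  a^+=1.7486
step 5: x_pred=8.6403  r=-13.0803  x^+=2.2048  v^+=1.5404  a^+=-1.8167
step 6: x_pred=2.8484  r=-2.9584  x^+=1.3929  v^+=-0.8581  a^+=-2.6231
step 7: x_pred=-0.6061  r=2.8561  x^+=0.7991  v^+=-2.7007  a^+=-1.8446
step 8: x_pred=-2.5990  r=1.6890  x^+=-1.7680  v^+=-4.0691  a^+=-1.3843

resid = 1.6890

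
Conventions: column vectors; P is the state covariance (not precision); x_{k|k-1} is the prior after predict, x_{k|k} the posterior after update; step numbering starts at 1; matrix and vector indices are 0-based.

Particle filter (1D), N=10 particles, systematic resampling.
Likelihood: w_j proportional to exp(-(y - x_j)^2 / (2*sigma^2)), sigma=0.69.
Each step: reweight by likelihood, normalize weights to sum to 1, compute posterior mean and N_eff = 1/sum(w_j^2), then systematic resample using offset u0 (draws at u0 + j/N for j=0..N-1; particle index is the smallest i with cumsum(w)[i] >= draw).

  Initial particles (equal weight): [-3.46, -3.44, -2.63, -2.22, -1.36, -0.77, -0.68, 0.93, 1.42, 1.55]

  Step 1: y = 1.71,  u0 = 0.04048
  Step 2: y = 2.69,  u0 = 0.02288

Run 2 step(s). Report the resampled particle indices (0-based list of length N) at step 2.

resampled_idx = [1, 2, 3, 4, 5, 6, 7, 8, 8, 9]

step 1: w=[0.0000, 0.0000, 0.0000, 0.0000, 0.0000, 0.0006, 0.0010, 0.2180, 0.3782, 0.4021]  mean=1.3618  Neff=2.8390  idx=[7, 7, 8, 8, 8, 8, 9, 9, 9, 9]
step 2: w=[0.0211, 0.0211, 0.1002, 0.1002, 0.1002, 0.1002, 0.1393, 0.1393, 0.1393, 0.1393]  mean=1.4718  Neff=8.4301  idx=[1, 2, 3, 4, 5, 6, 7, 8, 8, 9]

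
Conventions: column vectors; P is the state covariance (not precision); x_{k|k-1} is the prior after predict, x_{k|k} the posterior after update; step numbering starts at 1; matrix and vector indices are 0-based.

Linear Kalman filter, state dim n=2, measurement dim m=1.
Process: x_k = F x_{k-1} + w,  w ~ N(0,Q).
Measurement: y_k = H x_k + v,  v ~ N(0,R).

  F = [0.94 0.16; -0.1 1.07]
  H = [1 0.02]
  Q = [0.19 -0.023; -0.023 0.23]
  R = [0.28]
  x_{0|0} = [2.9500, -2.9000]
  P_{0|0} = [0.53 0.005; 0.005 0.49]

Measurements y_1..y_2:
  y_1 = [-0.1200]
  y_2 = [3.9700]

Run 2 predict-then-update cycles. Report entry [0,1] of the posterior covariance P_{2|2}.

P_post[0,1] = 0.0240

step 1: x^-=[2.3090, -3.3980]  P^-=[0.6724 0.0160; 0.0160 0.7952]  S=[0.9533]  K=[0.7056; 0.0335]  nu=[-2.3610]  x^+=[0.6430, -3.4771]  P^+=[0.1977 -0.0065; -0.0065 0.7942]
step 2: x^-=[0.0481, -3.7848]  P^-=[0.3831 0.0879; 0.0879 1.1426]  S=[0.6670]  K=[0.5769; 0.1661]  nu=[3.9976]  x^+=[2.3544, -3.1208]  P^+=[0.1611 0.0240; 0.0240 1.1242]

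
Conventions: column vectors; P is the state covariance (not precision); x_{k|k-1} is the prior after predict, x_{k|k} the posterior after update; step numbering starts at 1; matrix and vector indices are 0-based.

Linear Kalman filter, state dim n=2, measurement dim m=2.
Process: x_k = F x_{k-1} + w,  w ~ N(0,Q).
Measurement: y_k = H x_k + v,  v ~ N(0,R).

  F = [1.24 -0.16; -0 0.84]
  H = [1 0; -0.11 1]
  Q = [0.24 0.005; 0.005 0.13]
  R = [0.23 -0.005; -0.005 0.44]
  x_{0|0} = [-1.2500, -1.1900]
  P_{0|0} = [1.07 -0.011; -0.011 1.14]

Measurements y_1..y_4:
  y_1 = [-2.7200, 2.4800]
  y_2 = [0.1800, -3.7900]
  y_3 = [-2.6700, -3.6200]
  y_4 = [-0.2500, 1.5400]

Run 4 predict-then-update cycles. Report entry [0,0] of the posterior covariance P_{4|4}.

P_post[0,0] = 0.1554

step 1: x^-=[-1.3596, -0.9996]  P^-=[1.9188 -0.1597; -0.1597 0.9344]  S=[2.1488 -0.3757; -0.3757 1.4327]  K=[0.8885 -0.0258; 0.0439 0.6759]  nu=[-1.3604, 3.3300]  x^+=[-2.6540, 1.1916]  P^+=[0.2045 0.0067; 0.0067 0.2979]
step 2: x^-=[-3.4817, 1.0009]  P^-=[0.5594 -0.0280; -0.0280 0.3402]  S=[0.7894 -0.0946; -0.0946 0.7932]  K=[0.7052 -0.0289; 0.0166 0.4348]  nu=[3.6617, -5.1739]  x^+=[-0.7503, -1.1881]  P^+=[0.1623 0.0016; 0.0016 0.1914]
step 3: x^-=[-0.7403, -0.9980]  P^-=[0.4939 -0.0190; -0.0190 0.2651]  S=[0.7239 -0.0783; -0.0783 0.7152]  K=[0.6792 -0.0281; 0.0143 0.3751]  nu=[-1.9297, -2.7034]  x^+=[-1.9749, -2.0397]  P^+=[0.1564 0.0014; 0.0014 0.1651]
step 4: x^-=[-2.1225, -1.7133]  P^-=[0.4841 -0.0157; -0.0157 0.2465]  S=[0.7141 -0.0740; -0.0740 0.6958]  K=[0.6751 -0.0274; 0.0151 0.3584]  nu=[1.8725, 3.0198]  x^+=[-0.9410, -0.6028]  P^+=[0.1554 0.0017; 0.0017 0.1578]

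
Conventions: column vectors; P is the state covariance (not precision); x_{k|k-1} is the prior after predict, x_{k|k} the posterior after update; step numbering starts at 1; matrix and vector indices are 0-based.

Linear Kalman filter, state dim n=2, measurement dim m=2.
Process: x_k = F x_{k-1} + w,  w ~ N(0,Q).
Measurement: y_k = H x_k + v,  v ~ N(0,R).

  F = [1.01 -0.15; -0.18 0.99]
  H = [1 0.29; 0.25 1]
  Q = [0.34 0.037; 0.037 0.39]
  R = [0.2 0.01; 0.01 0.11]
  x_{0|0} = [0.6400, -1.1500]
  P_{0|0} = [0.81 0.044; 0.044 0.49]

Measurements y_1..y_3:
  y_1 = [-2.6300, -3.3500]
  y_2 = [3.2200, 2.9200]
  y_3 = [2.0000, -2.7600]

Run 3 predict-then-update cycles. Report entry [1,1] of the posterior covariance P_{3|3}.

P_post[1,1] = 0.1043

step 1: x^-=[0.8189, -1.2537]  P^-=[1.1640 -0.1378; -0.1378 0.8808]  S=[1.3581 0.4086; 0.4086 0.9946]  K=[0.8915 -0.2122; -0.1933 0.9303]  nu=[-3.0853, -2.3010]  x^+=[-1.4432, -2.7980]  P^+=[0.1945 -0.0630; -0.0630 0.1162]
step 2: x^-=[-1.0380, -2.5102]  P^-=[0.5601 -0.0803; -0.0803 0.5326]  S=[0.7583 0.2183; 0.2183 0.6375]  K=[0.7554 -0.1651; -0.1484 0.8548]  nu=[4.9859, 5.6897]  x^+=[1.7892, 1.6138]  P^+=[0.1644 -0.0517; -0.0517 0.1055]
step 3: x^-=[1.5650, 1.2757]  P^-=[0.5258 -0.0617; -0.0617 0.5171]  S=[0.7335 0.2253; 0.2253 0.6292]  K=[0.7397 -0.1539; -0.1399 0.8475]  nu=[0.0651, -4.4269]  x^+=[2.2946, -2.4854]  P^+=[0.1608 -0.0497; -0.0497 0.1043]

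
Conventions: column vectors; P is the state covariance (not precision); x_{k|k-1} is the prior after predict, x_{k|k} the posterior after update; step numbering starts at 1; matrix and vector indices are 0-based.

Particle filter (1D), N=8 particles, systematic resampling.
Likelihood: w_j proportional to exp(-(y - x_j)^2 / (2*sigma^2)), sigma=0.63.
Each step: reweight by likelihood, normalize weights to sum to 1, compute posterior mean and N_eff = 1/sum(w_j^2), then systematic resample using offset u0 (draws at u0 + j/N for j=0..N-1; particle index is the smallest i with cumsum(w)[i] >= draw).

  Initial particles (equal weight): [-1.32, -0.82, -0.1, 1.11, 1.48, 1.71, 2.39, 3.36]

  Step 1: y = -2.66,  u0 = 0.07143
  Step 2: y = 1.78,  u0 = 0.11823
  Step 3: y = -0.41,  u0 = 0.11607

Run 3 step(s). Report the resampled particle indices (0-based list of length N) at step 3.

step 1: w=[0.8792, 0.1186, 0.0022, 0.0000, 0.0000, 0.0000, 0.0000, 0.0000]  mean=-1.2580  Neff=1.2706  idx=[0, 0, 0, 0, 0, 0, 0, 1]
step 2: w=[0.0231, 0.0231, 0.0231, 0.0231, 0.0231, 0.0231, 0.0231, 0.8381]  mean=-0.9009  Neff=1.4160  idx=[5, 7, 7, 7, 7, 7, 7, 7]
step 3: w=[0.0586, 0.1345, 0.1345, 0.1345, 0.1345, 0.1345, 0.1345, 0.1345]  mean=-0.8493  Neff=7.6897  idx=[1, 2, 3, 4, 5, 6, 7, 7]

resampled_idx = [1, 2, 3, 4, 5, 6, 7, 7]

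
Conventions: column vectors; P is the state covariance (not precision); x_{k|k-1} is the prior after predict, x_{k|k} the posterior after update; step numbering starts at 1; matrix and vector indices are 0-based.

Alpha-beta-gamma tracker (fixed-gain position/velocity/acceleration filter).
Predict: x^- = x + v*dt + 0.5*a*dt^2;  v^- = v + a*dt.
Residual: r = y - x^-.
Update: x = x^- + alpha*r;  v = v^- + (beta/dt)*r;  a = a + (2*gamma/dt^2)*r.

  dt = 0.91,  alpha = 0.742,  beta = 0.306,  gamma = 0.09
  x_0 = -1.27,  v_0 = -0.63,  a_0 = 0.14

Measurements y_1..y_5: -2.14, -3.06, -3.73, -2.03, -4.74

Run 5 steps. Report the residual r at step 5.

resid = -2.2368

step 1: x_pred=-1.7853  r=-0.3547  x^+=-2.0485  v^+=-0.6219  a^+=0.0629
step 2: x_pred=-2.5883  r=-0.4717  x^+=-2.9383  v^+=-0.7232  a^+=-0.0396
step 3: x_pred=-3.6128  r=-0.1172  x^+=-3.6998  v^+=-0.7987  a^+=-0.0651
step 4: x_pred=-4.4535  r=2.4235  x^+=-2.6553  v^+=-0.0429  a^+=0.4617
step 5: x_pred=-2.5032  r=-2.2368  x^+=-4.1629  v^+=-0.3750  a^+=-0.0245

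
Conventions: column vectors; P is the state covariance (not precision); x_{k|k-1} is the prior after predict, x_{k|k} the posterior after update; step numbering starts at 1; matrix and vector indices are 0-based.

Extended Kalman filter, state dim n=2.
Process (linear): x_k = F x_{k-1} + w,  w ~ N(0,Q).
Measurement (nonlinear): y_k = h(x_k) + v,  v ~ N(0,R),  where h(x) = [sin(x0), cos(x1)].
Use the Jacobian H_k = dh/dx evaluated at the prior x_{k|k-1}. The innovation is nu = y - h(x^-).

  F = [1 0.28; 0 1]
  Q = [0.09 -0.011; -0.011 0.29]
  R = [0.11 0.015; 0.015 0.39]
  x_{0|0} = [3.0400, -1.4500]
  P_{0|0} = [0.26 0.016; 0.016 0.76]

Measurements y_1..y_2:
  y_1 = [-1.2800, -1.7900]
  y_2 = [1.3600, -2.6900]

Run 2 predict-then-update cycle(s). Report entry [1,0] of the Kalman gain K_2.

step 1: x^-=[2.6340, -1.4500]  P^-=[0.4185 0.2178; 0.2178 1.0500]  H_jac=[-0.8739 0.0000; 0.0000 0.9927]  S=[0.4297 -0.1740; -0.1740 1.4248]  K=[-0.8310 0.0503; -0.1544 0.7127]  nu=[-1.7661, -1.9105]  x^+=[4.0054, -2.5389]  P^+=[0.1037 0.0072; 0.0072 0.2777]
step 2: x^-=[3.2945, -2.5389]  P^-=[0.2195 0.0740; 0.0740 0.5677]  H_jac=[-0.9883 0.0000; 0.0000 0.5668]  S=[0.3244 -0.0264; -0.0264 0.5724]  K=[-0.6653 0.0425; -0.1802 0.5538]  nu=[1.5123, -1.8662]  x^+=[2.2090, -3.8450]  P^+=[0.0734 0.0116; 0.0116 0.3763]

K[1,0] = -0.1802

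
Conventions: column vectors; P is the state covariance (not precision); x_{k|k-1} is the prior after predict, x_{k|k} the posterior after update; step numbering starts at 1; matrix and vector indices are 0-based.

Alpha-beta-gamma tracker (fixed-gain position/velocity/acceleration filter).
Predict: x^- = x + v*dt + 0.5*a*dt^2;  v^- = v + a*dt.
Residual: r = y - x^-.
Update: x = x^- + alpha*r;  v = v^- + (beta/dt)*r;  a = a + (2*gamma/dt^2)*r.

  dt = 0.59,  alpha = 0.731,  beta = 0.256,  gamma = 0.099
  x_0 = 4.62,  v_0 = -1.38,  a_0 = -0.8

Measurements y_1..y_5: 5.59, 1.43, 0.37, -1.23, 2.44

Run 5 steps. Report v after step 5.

step 1: x_pred=3.6666  r=1.9234  x^+=5.0726  v^+=-1.0174  a^+=0.2941
step 2: x_pred=4.5235  r=-3.0935  x^+=2.2622  v^+=-2.1862  a^+=-1.4655
step 3: x_pred=0.7172  r=-0.3472  x^+=0.4634  v^+=-3.2015  a^+=-1.6630
step 4: x_pred=-1.7149  r=0.4849  x^+=-1.3604  v^+=-3.9723  a^+=-1.3872
step 5: x_pred=-3.9455  r=6.3855  x^+=0.7223  v^+=-2.0201  a^+=2.2449

v_post = -2.0201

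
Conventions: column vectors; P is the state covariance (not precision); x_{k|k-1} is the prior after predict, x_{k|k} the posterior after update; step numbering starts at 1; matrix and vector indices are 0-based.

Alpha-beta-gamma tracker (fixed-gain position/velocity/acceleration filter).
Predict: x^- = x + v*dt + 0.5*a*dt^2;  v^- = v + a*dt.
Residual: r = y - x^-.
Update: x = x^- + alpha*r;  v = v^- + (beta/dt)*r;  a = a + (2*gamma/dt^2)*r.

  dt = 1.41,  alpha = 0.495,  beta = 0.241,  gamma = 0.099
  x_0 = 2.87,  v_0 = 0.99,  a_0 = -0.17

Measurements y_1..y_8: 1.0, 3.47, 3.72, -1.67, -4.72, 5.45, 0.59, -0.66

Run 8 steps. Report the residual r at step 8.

resid = -0.2150

step 1: x_pred=4.0969  r=-3.0969  x^+=2.5639  v^+=0.2210  a^+=-0.4784
step 2: x_pred=2.3999  r=1.0701  x^+=2.9296  v^+=-0.2707  a^+=-0.3719
step 3: x_pred=2.1783  r=1.5417  x^+=2.9414  v^+=-0.5315  a^+=-0.2183
step 4: x_pred=1.9750  r=-3.6450  x^+=0.1707  v^+=-1.4623  a^+=-0.5813
step 5: x_pred=-2.4691  r=-2.2509  x^+=-3.5833  v^+=-2.6667  a^+=-0.8055
step 6: x_pred=-8.1441  r=13.5941  x^+=-1.4150  v^+=-1.4790  a^+=0.5484
step 7: x_pred=-2.9553  r=3.5453  x^+=-1.2004  v^+=-0.0998  a^+=0.9015
step 8: x_pred=-0.4450  r=-0.2150  x^+=-0.5514  v^+=1.1345  a^+=0.8800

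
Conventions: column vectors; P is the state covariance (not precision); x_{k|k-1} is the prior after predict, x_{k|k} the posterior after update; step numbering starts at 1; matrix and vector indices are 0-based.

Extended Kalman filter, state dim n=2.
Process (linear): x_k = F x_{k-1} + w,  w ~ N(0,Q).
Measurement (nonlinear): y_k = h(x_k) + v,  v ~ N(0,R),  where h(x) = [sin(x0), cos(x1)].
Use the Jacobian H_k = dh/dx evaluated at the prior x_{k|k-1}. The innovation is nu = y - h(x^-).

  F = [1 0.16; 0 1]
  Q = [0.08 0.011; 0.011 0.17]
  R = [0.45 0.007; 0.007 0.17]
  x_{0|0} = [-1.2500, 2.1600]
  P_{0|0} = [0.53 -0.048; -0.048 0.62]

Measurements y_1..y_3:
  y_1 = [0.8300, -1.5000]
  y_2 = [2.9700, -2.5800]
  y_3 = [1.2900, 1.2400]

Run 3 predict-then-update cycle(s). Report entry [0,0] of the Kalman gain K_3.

K[0,0] = -0.4145

step 1: x^-=[-0.9044, 2.1600]  P^-=[0.6105 0.0622; 0.0622 0.7900]  H_jac=[0.6182 0.0000; 0.0000 -0.8314]  S=[0.6833 -0.0250; -0.0250 0.7160]  K=[0.5504 -0.0530; 0.0228 -0.9165]  nu=[1.6161, -0.9443]  x^+=[0.0351, 3.0622]  P^+=[0.4001 0.0062; 0.0062 0.1872]
step 2: x^-=[0.5251, 3.0622]  P^-=[0.4868 0.0472; 0.0472 0.3572]  H_jac=[0.8653 0.0000; 0.0000 -0.0793]  S=[0.8145 0.0038; 0.0038 0.1722]  K=[0.5173 -0.0330; 0.0509 -0.1655]  nu=[2.4687, -1.5831]  x^+=[1.8545, 3.4499]  P^+=[0.2688 0.0251; 0.0251 0.3504]
step 3: x^-=[2.4065, 3.4499]  P^-=[0.3658 0.0922; 0.0922 0.5204]  H_jac=[-0.7418 0.0000; 0.0000 0.3034]  S=[0.6513 -0.0137; -0.0137 0.2179]  K=[-0.4145 0.1022; -0.0898 0.7190]  nu=[0.6193, 2.1929]  x^+=[2.3739, 4.9708]  P^+=[0.2505 0.0477; 0.0477 0.4008]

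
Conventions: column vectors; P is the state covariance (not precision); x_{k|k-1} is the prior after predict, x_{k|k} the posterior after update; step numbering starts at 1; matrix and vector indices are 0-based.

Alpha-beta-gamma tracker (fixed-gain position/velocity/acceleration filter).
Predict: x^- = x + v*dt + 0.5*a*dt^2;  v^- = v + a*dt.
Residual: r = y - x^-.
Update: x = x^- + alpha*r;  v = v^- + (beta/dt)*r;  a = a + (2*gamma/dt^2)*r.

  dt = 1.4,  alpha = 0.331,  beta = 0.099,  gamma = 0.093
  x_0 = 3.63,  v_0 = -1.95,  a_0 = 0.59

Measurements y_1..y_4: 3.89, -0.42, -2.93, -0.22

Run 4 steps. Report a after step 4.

step 1: x_pred=1.4782  r=2.4118  x^+=2.2765  v^+=-0.9535  a^+=0.8189
step 2: x_pred=1.7442  r=-2.1642  x^+=1.0278  v^+=0.0399  a^+=0.6135
step 3: x_pred=1.6850  r=-4.6150  x^+=0.1574  v^+=0.5725  a^+=0.1755
step 4: x_pred=1.1309  r=-1.3509  x^+=0.6838  v^+=0.7227  a^+=0.0473

a_post = 0.0473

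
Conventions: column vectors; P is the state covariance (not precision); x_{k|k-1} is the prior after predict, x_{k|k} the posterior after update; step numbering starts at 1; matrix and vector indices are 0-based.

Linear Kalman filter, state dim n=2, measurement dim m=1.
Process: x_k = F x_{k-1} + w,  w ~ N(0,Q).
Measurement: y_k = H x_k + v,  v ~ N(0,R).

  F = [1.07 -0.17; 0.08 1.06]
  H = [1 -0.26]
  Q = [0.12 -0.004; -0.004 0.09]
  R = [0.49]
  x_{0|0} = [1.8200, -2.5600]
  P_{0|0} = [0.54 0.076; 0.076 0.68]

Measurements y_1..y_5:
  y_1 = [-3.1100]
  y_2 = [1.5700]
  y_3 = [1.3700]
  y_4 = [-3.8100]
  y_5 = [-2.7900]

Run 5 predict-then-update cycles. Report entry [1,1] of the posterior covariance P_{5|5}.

P_post[1,1] = 1.2463

step 1: x^-=[2.3826, -2.5680]  P^-=[0.7302 0.0049; 0.0049 0.8704]  S=[1.2766]  K=[0.5711; -0.1735]  nu=[-6.1603]  x^+=[-1.1353, -1.4994]  P^+=[0.3140 0.1313; 0.1313 0.8320]
step 2: x^-=[-0.9598, -1.6801]  P^-=[0.4557 0.0201; 0.0201 1.0491]  S=[1.0062]  K=[0.4477; -0.2511]  nu=[2.0930]  x^+=[-0.0227, -2.2057]  P^+=[0.2540 0.1332; 0.1332 0.9856]
step 3: x^-=[0.3506, -2.3399]  P^-=[0.3909 -0.0106; -0.0106 1.2217]  S=[0.9689]  K=[0.4062; -0.3387]  nu=[0.4110]  x^+=[0.5176, -2.4791]  P^+=[0.2310 0.1228; 0.1228 1.1105]
step 4: x^-=[0.9753, -2.5864]  P^-=[0.3719 -0.0468; -0.0468 1.3601]  S=[0.9781]  K=[0.3926; -0.4094]  nu=[-5.4577]  x^+=[-1.1675, -0.3523]  P^+=[0.2211 0.1104; 0.1104 1.1962]
step 5: x^-=[-1.1894, -0.4668]  P^-=[0.3675 -0.0769; -0.0769 1.4541]  S=[0.9958]  K=[0.3891; -0.4569]  nu=[-1.7220]  x^+=[-1.8595, 0.3199]  P^+=[0.2167 0.1002; 0.1002 1.2463]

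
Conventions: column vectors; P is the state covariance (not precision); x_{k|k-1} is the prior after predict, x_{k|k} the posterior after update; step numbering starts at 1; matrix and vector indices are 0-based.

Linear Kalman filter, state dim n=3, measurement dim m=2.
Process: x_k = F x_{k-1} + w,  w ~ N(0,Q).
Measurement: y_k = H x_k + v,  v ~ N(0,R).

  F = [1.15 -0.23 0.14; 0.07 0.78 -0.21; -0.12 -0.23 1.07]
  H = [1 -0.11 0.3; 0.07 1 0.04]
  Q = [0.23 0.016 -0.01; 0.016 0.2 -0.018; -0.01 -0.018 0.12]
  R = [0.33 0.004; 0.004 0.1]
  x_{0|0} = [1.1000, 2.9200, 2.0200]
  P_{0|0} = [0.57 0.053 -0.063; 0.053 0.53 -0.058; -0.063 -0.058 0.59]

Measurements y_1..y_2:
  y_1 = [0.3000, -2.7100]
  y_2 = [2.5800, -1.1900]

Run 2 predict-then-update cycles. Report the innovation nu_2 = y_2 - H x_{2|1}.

innov = [0.8425, 0.9465]

step 1: x^-=[0.8762, 1.9304, 1.3578]  P^-=[0.9788 0.0016 -0.0451; 0.0016 0.5779 -0.3138; -0.0451 -0.3138 0.8794]  S=[1.3883 -0.0744; -0.0744 0.6590]  K=[0.7050 0.1833; -0.0669 0.8505; 0.1605 -0.4094]  nu=[-0.7712, -4.7560]  x^+=[-0.5392, -2.0633, 3.1814]  P^+=[0.2859 0.0080 -0.1720; 0.0080 0.0865 -0.0572; -0.1720 -0.0572 0.7234]
step 2: x^-=[0.2998, -2.3152, 3.9434]  P^-=[0.5709 0.0401 -0.1312; 0.0401 0.3106 -0.2671; -0.1312 -0.2671 1.0297]  S=[0.9274 -0.0250; -0.0250 0.3986]  K=[0.5744 0.2238; -0.0596 0.7558; 0.2077 -0.5768]  nu=[0.8425, 0.9465]  x^+=[0.9956, -1.6501, 3.5725]  P^+=[0.2514 0.0150 -0.1976; 0.0150 0.0774 -0.0771; -0.1976 -0.0771 0.8511]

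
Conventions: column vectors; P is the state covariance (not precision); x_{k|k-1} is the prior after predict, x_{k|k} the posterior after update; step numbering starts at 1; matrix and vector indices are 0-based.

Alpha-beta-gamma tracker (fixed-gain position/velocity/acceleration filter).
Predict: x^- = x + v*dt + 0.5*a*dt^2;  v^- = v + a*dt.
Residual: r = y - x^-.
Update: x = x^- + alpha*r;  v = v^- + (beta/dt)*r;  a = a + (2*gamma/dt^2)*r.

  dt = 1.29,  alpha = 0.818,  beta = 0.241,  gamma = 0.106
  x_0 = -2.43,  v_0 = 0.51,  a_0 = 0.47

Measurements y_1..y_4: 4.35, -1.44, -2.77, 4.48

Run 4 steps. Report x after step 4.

step 1: x_pred=-1.3810  r=5.7310  x^+=3.3070  v^+=2.1870  a^+=1.2001
step 2: x_pred=7.1267  r=-8.5667  x^+=0.1191  v^+=2.1347  a^+=0.1087
step 3: x_pred=2.9634  r=-5.7334  x^+=-1.7265  v^+=1.2038  a^+=-0.6217
step 4: x_pred=-0.6908  r=5.1708  x^+=3.5389  v^+=1.3679  a^+=0.0371

x_post = 3.5389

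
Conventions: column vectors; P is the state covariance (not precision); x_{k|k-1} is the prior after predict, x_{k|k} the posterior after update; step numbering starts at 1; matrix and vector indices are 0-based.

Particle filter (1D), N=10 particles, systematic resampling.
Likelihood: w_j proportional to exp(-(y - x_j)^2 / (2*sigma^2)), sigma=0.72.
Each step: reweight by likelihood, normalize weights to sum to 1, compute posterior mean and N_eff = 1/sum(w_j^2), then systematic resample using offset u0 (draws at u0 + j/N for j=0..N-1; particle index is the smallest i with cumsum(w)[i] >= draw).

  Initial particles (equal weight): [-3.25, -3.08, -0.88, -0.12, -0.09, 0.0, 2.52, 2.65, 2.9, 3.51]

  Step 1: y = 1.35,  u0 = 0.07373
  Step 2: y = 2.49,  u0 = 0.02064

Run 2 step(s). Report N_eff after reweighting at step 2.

N_eff = 5.9987

step 1: w=[0.0000, 0.0000, 0.0082, 0.1228, 0.1336, 0.1702, 0.2636, 0.1934, 0.0973, 0.0110]  mean=1.4635  Neff=5.6042  idx=[3, 4, 5, 5, 6, 6, 6, 7, 7, 8]
step 2: w=[0.0002, 0.0003, 0.0004, 0.0004, 0.1721, 0.1721, 0.1721, 0.1680, 0.1680, 0.1464]  mean=2.6158  Neff=5.9987  idx=[4, 4, 5, 5, 6, 7, 7, 8, 8, 9]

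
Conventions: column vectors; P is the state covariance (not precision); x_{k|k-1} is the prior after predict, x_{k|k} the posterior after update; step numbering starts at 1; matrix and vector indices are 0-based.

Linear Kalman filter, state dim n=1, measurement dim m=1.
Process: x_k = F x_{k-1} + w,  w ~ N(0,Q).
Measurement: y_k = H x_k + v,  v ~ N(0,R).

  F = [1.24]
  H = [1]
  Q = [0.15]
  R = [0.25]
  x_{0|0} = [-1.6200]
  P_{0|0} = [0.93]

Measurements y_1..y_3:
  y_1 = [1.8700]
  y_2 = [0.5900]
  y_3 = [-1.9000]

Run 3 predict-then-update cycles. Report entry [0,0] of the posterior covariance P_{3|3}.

step 1: x^-=[-2.0088]  P^-=[1.5800]  S=[1.8300]  K=[0.8634]  nu=[3.8788]  x^+=[1.3401]  P^+=[0.2158]
step 2: x^-=[1.6617]  P^-=[0.4819]  S=[0.7319]  K=[0.6584]  nu=[-1.0717]  x^+=[0.9561]  P^+=[0.1646]
step 3: x^-=[1.1855]  P^-=[0.4031]  S=[0.6531]  K=[0.6172]  nu=[-3.0855]  x^+=[-0.7189]  P^+=[0.1543]

P_post[0,0] = 0.1543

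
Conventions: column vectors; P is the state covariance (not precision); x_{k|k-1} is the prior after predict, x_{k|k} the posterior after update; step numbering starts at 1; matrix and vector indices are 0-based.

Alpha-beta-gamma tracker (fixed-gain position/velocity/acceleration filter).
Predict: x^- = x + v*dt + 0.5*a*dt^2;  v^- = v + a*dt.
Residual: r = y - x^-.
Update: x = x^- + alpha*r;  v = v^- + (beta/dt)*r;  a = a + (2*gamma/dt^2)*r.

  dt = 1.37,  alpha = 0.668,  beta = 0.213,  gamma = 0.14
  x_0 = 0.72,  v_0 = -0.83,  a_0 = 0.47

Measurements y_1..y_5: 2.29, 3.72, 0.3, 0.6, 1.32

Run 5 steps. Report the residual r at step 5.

resid = -2.0518

step 1: x_pred=0.0240  r=2.2660  x^+=1.5377  v^+=0.1662  a^+=0.8081
step 2: x_pred=2.5237  r=1.1963  x^+=3.3228  v^+=1.4592  a^+=0.9865
step 3: x_pred=6.2478  r=-5.9478  x^+=2.2747  v^+=1.8860  a^+=0.0992
step 4: x_pred=4.9516  r=-4.3516  x^+=2.0447  v^+=1.3454  a^+=-0.5500
step 5: x_pred=3.3718  r=-2.0518  x^+=2.0012  v^+=0.2729  a^+=-0.8561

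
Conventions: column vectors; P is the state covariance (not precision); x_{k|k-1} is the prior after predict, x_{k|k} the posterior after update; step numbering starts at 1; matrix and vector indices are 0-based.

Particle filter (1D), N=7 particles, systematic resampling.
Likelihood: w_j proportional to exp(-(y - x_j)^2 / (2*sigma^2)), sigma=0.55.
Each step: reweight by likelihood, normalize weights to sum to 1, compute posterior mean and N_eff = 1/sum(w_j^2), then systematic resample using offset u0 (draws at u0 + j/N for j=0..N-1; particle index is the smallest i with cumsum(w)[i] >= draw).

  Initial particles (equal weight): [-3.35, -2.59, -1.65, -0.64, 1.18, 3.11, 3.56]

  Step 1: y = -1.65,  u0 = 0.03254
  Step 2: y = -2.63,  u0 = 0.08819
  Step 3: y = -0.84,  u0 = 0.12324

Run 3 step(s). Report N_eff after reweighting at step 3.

N_eff = 4.1121

step 1: w=[0.0059, 0.1628, 0.7014, 0.1299, 0.0000, 0.0000, 0.0000]  mean=-1.6819  Neff=1.8680  idx=[1, 2, 2, 2, 2, 2, 3]
step 2: w=[0.4935, 0.1012, 0.1012, 0.1012, 0.1012, 0.1012, 0.0007]  mean=-2.1132  Neff=3.3933  idx=[0, 0, 0, 1, 2, 4, 5]
step 3: w=[0.0046, 0.0046, 0.0046, 0.2465, 0.2465, 0.2465, 0.2465]  mean=-1.6630  Neff=4.1121  idx=[3, 4, 4, 5, 5, 6, 6]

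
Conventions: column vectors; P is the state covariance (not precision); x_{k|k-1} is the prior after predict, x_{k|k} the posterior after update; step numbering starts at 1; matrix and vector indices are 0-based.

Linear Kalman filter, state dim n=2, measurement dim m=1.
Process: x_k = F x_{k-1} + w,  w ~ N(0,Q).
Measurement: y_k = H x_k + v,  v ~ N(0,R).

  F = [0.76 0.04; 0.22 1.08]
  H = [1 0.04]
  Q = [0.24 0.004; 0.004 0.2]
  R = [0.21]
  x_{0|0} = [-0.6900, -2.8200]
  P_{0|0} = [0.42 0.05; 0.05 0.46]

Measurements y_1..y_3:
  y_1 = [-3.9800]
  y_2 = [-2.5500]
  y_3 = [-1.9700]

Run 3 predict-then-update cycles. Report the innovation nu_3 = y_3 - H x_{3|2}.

step 1: x^-=[-0.6372, -3.1974]  P^-=[0.4864 0.1356; 0.1356 0.7806]  S=[0.7085]  K=[0.6942; 0.2354]  nu=[-3.2149]  x^+=[-2.8689, -3.9543]  P^+=[0.1450 0.0198; 0.0198 0.7414]
step 2: x^-=[-2.3385, -4.9018]  P^-=[0.3261 0.0767; 0.0767 1.0811]  S=[0.5440]  K=[0.6051; 0.2205]  nu=[-0.0154]  x^+=[-2.3478, -4.9052]  P^+=[0.1269 0.0041; 0.0041 1.0547]
step 3: x^-=[-1.9806, -5.8142]  P^-=[0.3152 0.0742; 0.0742 1.4383]  S=[0.5335]  K=[0.5965; 0.2469]  nu=[0.2431]  x^+=[-1.8355, -5.7541]  P^+=[0.1254 -0.0044; -0.0044 1.4058]

innov = [0.2431]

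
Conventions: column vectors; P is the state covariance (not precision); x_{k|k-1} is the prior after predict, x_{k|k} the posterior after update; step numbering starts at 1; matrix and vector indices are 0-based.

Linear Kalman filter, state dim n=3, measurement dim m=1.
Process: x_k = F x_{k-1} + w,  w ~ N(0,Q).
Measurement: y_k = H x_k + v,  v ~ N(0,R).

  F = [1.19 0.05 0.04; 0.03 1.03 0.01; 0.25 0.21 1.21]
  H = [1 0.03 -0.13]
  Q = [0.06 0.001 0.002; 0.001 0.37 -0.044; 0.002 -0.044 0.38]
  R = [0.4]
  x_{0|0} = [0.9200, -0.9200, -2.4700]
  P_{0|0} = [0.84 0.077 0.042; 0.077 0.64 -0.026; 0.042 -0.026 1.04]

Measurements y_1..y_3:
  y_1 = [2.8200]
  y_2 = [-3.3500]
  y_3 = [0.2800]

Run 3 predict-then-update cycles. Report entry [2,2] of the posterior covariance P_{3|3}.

step 1: x^-=[0.9500, -0.9447, -2.9519]  P^-=[1.2658 0.1583 0.3883; 0.1583 1.0541 0.1028; 0.3883 0.1028 2.0037]  S=[1.6084]  K=[0.7586; 0.1098; 0.0814]  nu=[1.5146]  x^+=[2.0990, -0.7784, -2.8287]  P^+=[0.3403 0.0244 0.2890; 0.0244 1.0347 0.0884; 0.2890 0.0884 1.9930]
step 2: x^-=[2.3457, -0.7671, -3.0614]  P^-=[0.5784 0.1046 0.6420; 0.1046 1.4717 0.3345; 0.6420 0.3345 3.5872]  S=[0.8771]  K=[0.5679; 0.1200; 0.2118]  nu=[-6.0707]  x^+=[-1.1017, -1.4958, -4.3470]  P^+=[0.2956 0.0448 0.5366; 0.0448 1.4591 0.3122; 0.5366 0.3122 3.5479]
step 3: x^-=[-1.5597, -1.6171, -5.8494]  P^-=[0.5455 0.1632 1.0882; 0.1632 1.9281 0.7392; 1.0882 0.7392 6.1453]  S=[0.7722]  K=[0.5296; 0.1618; 0.4034]  nu=[1.1278]  x^+=[-0.9624, -1.4347, -5.3945]  P^+=[0.3289 0.0970 0.9232; 0.0970 1.9079 0.6888; 0.9232 0.6888 6.0196]

P_post[2,2] = 6.0196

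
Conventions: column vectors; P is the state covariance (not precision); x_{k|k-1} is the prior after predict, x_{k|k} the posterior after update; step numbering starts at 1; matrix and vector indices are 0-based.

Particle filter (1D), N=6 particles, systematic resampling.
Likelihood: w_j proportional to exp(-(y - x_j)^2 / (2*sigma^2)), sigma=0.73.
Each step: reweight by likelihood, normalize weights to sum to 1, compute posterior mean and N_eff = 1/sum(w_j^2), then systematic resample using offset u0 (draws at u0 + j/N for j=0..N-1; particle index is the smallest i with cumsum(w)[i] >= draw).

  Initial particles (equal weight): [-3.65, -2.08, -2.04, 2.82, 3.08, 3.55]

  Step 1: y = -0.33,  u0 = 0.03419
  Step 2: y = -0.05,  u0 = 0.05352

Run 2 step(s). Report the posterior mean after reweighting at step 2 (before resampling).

step 1: w=[0.0003, 0.4670, 0.5318, 0.0007, 0.0002, 0.0000]  mean=-2.0547  Neff=1.9963  idx=[1, 1, 1, 2, 2, 2]
step 2: w=[0.1541, 0.1541, 0.1541, 0.1792, 0.1792, 0.1792]  mean=-2.0585  Neff=5.9662  idx=[0, 1, 2, 3, 4, 5]

post_mean = -2.0585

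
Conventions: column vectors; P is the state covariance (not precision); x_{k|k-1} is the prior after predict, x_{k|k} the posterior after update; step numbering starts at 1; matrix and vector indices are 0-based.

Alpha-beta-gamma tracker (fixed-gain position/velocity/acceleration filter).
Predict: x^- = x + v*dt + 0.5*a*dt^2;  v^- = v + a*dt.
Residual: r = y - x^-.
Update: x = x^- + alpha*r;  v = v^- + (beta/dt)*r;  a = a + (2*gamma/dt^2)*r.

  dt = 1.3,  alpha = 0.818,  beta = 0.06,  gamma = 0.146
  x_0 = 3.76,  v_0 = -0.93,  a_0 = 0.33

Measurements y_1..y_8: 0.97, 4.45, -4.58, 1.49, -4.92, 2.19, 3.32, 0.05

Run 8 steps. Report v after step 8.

v_post = 1.2154

step 1: x_pred=2.8298  r=-1.8598  x^+=1.3085  v^+=-0.5868  a^+=0.0087
step 2: x_pred=0.5529  r=3.8971  x^+=3.7407  v^+=-0.3957  a^+=0.6820
step 3: x_pred=3.8026  r=-8.3826  x^+=-3.0544  v^+=0.1040  a^+=-0.7664
step 4: x_pred=-3.5668  r=5.0568  x^+=0.5697  v^+=-0.6589  a^+=0.1074
step 5: x_pred=-0.1962  r=-4.7238  x^+=-4.0603  v^+=-0.7373  a^+=-0.7088
step 6: x_pred=-5.6178  r=7.8078  x^+=0.7690  v^+=-1.2985  a^+=0.6402
step 7: x_pred=-0.3780  r=3.6980  x^+=2.6470  v^+=-0.2955  a^+=1.2792
step 8: x_pred=3.3437  r=-3.2937  x^+=0.6494  v^+=1.2154  a^+=0.7101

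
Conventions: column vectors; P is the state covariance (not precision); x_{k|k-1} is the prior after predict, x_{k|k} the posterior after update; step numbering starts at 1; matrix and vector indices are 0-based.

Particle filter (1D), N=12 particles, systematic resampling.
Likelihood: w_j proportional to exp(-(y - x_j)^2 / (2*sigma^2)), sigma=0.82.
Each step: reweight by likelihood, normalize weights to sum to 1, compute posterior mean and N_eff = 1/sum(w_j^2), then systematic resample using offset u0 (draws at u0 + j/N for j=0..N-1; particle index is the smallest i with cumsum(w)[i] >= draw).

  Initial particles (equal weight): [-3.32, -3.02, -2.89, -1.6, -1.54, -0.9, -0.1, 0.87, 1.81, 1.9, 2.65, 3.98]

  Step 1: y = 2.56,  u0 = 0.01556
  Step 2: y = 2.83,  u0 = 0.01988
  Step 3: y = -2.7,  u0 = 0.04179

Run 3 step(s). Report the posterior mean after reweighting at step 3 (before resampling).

step 1: w=[0.0000, 0.0000, 0.0000, 0.0000, 0.0000, 0.0000, 0.0019, 0.0439, 0.2417, 0.2656, 0.3649, 0.0820]  mean=2.2733  Neff=3.6933  idx=[7, 8, 8, 8, 9, 9, 9, 10, 10, 10, 10, 11]
step 2: w=[0.0079, 0.0632, 0.0632, 0.0632, 0.0720, 0.0720, 0.0720, 0.1338, 0.1338, 0.1338, 0.1338, 0.0513]  mean=2.3828  Neff=9.8202  idx=[1, 2, 3, 5, 6, 7, 7, 8, 9, 9, 10, 10]
step 3: w=[0.2438, 0.2438, 0.2438, 0.1325, 0.1325, 0.0005, 0.0005, 0.0005, 0.0005, 0.0005, 0.0005, 0.0005]  mean=1.8369  Neff=4.6855  idx=[0, 0, 0, 1, 1, 1, 2, 2, 2, 3, 4, 4]

post_mean = 1.8369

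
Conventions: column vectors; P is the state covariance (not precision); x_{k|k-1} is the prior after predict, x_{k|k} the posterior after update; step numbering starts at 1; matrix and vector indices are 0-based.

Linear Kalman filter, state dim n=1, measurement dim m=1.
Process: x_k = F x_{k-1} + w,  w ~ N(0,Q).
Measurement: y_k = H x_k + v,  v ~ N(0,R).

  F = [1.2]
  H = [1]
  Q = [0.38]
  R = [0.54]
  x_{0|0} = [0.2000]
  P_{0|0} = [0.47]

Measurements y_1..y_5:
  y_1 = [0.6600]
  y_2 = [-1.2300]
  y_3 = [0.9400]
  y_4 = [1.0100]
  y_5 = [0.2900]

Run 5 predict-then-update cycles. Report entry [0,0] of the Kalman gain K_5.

step 1: x^-=[0.2400]  P^-=[1.0568]  S=[1.5968]  K=[0.6618]  nu=[0.4200]  x^+=[0.5180]  P^+=[0.3574]
step 2: x^-=[0.6216]  P^-=[0.8946]  S=[1.4346]  K=[0.6236]  nu=[-1.8516]  x^+=[-0.5331]  P^+=[0.3367]
step 3: x^-=[-0.6397]  P^-=[0.8649]  S=[1.4049]  K=[0.6156]  nu=[1.5797]  x^+=[0.3328]  P^+=[0.3324]
step 4: x^-=[0.3994]  P^-=[0.8587]  S=[1.3987]  K=[0.6139]  nu=[0.6106]  x^+=[0.7743]  P^+=[0.3315]
step 5: x^-=[0.9291]  P^-=[0.8574]  S=[1.3974]  K=[0.6136]  nu=[-0.6391]  x^+=[0.5370]  P^+=[0.3313]

K[0,0] = 0.6136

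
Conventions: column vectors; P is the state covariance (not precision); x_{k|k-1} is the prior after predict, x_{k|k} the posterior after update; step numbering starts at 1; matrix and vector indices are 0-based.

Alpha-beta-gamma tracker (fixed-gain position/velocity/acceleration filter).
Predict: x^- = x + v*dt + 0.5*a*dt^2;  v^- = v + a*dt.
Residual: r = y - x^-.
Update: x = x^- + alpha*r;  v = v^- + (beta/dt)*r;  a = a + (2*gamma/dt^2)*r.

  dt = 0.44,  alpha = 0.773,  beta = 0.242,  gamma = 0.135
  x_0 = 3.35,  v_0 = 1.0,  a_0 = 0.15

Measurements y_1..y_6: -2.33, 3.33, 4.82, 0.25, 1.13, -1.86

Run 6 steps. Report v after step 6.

v_post = -1.6538

step 1: x_pred=3.8045  r=-6.1345  x^+=-0.9375  v^+=-2.3080  a^+=-8.4054
step 2: x_pred=-2.7666  r=6.0966  x^+=1.9461  v^+=-2.6532  a^+=0.0971
step 3: x_pred=0.7881  r=4.0319  x^+=3.9047  v^+=-0.3929  a^+=5.7202
step 4: x_pred=4.2856  r=-4.0356  x^+=1.1661  v^+=-0.0956  a^+=0.0921
step 5: x_pred=1.1329  r=-0.0029  x^+=1.1307  v^+=-0.0567  a^+=0.0880
step 6: x_pred=1.1142  r=-2.9742  x^+=-1.1848  v^+=-1.6538  a^+=-4.0600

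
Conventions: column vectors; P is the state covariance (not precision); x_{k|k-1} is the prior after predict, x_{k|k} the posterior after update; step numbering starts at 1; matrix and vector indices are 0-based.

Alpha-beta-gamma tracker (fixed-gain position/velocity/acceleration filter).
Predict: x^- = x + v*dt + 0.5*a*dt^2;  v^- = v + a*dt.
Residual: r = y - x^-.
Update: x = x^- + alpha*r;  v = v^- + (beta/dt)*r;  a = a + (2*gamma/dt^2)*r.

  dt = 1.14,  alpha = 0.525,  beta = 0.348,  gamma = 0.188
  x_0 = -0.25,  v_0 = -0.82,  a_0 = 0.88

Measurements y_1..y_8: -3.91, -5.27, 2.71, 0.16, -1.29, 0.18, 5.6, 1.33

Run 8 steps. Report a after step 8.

a_post = -1.9881

step 1: x_pred=-0.6130  r=-3.2970  x^+=-2.3439  v^+=-0.8233  a^+=-0.0739
step 2: x_pred=-3.3304  r=-1.9396  x^+=-4.3487  v^+=-1.4996  a^+=-0.6350
step 3: x_pred=-6.4709  r=9.1809  x^+=-1.6509  v^+=0.5791  a^+=2.0212
step 4: x_pred=0.3226  r=-0.1626  x^+=0.2372  v^+=2.8336  a^+=1.9741
step 5: x_pred=4.7503  r=-6.0403  x^+=1.5791  v^+=3.2402  a^+=0.2266
step 6: x_pred=5.4202  r=-5.2402  x^+=2.6691  v^+=1.8988  a^+=-1.2895
step 7: x_pred=3.9958  r=1.6042  x^+=4.8380  v^+=0.9185  a^+=-0.8254
step 8: x_pred=5.3487  r=-4.0187  x^+=3.2389  v^+=-1.2493  a^+=-1.9881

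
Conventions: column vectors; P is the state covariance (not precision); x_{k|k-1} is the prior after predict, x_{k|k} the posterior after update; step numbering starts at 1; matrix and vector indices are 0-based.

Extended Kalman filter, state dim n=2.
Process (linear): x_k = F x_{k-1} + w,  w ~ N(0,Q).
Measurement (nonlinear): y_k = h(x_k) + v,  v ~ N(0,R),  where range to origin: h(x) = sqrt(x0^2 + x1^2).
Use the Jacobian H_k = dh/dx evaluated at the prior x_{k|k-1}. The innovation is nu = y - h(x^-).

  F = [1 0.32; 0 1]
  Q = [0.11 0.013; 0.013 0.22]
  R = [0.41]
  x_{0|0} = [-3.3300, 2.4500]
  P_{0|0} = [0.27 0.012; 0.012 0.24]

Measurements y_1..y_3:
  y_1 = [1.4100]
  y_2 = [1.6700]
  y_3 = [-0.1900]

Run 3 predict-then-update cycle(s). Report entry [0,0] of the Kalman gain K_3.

K[0,0] = 0.0553

step 1: x^-=[-2.5460, 2.4500]  P^-=[0.4123 0.1018; 0.1018 0.4600]  H_jac=[-0.7206 0.6934]  S=[0.7435]  K=[-0.3046; 0.3303]  nu=[-2.1234]  x^+=[-1.8992, 1.7486]  P^+=[0.3433 0.1766; 0.1766 0.3789]
step 2: x^-=[-1.3397, 1.7486]  P^-=[0.6051 0.3108; 0.3108 0.5989]  H_jac=[-0.6082 0.7938]  S=[0.7110]  K=[-0.1705; 0.4027]  nu=[-0.5328]  x^+=[-1.2488, 1.5340]  P^+=[0.5844 0.3597; 0.3597 0.4836]
step 3: x^-=[-0.7579, 1.5340]  P^-=[0.9741 0.5274; 0.5274 0.7036]  H_jac=[-0.4430 0.8965]  S=[0.7477]  K=[0.0553; 0.5311]  nu=[-1.9010]  x^+=[-0.8630, 0.5243]  P^+=[0.9718 0.5055; 0.5055 0.4926]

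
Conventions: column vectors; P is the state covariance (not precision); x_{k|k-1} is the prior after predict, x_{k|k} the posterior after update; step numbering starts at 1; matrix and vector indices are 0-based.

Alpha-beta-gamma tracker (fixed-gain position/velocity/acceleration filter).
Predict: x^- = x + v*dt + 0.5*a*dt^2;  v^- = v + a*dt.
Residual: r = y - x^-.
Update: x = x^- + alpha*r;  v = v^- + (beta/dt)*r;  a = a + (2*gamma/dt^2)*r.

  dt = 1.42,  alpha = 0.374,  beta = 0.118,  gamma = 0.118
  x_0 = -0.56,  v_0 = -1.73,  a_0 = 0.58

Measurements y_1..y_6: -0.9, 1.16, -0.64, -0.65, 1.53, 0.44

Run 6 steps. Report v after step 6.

step 1: x_pred=-2.4318  r=1.5318  x^+=-1.8589  v^+=-0.7791  a^+=0.7593
step 2: x_pred=-2.1998  r=3.3598  x^+=-0.9432  v^+=0.5783  a^+=1.1525
step 3: x_pred=1.0399  r=-1.6799  x^+=0.4116  v^+=2.0752  a^+=0.9559
step 4: x_pred=4.3222  r=-4.9722  x^+=2.4626  v^+=3.0194  a^+=0.3739
step 5: x_pred=7.1272  r=-5.5972  x^+=5.0339  v^+=3.0853  a^+=-0.2812
step 6: x_pred=9.1316  r=-8.6916  x^+=5.8809  v^+=1.9638  a^+=-1.2984

v_post = 1.9638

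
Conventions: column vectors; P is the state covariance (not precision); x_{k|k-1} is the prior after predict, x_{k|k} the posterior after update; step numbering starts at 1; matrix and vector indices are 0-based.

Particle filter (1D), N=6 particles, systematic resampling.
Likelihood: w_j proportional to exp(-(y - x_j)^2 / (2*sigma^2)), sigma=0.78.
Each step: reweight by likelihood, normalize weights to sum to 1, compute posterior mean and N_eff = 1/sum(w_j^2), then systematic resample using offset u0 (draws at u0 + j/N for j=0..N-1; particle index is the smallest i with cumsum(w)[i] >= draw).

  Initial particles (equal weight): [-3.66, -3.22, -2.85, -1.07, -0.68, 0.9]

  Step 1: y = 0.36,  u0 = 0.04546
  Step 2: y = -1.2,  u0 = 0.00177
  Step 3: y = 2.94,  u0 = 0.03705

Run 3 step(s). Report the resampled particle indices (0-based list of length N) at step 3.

step 1: w=[0.0000, 0.0000, 0.0002, 0.1345, 0.2969, 0.5684]  mean=0.1652  Neff=2.3294  idx=[3, 4, 4, 5, 5, 5]
step 2: w=[0.3697, 0.3002, 0.3002, 0.0100, 0.0100, 0.0100]  mean=-0.7768  Neff=3.1530  idx=[0, 0, 0, 1, 1, 2]
step 3: w=[0.0266, 0.0266, 0.0266, 0.3067, 0.3067, 0.3067]  mean=-0.7111  Neff=3.5162  idx=[1, 3, 3, 4, 5, 5]

resampled_idx = [1, 3, 3, 4, 5, 5]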